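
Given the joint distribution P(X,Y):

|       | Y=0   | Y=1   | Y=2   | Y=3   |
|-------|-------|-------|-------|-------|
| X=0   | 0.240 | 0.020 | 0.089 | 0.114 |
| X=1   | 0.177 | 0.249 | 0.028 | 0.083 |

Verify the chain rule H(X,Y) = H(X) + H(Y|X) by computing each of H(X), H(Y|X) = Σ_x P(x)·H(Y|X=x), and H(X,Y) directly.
H(X) = 0.9960 bits, H(Y|X) = 1.6628 bits, H(X,Y) = 2.6589 bits

Marginal of X (row sums):
  P(X=0) = 0.240 + 0.020 + 0.089 + 0.114 = 0.463
  P(X=1) = 0.177 + 0.249 + 0.028 + 0.083 = 0.537
H(X) = -[0.463·log₂(0.463) + 0.537·log₂(0.537)]
  = 0.51435 + 0.48169 = 0.9960 bits

H(Y|X) = Σ_x P(x)·H(Y|X=x):
  X=0: P(X=0) = 0.463, P(Y|X=0) = (240/463, 20/463, 89/463, 114/463) → H(Y|X=0) = 1.64238
  X=1: P(X=1) = 0.537, P(Y|X=1) = (59/179, 83/179, 28/537, 83/537) → H(Y|X=1) = 1.68043
H(Y|X) = 0.463·1.64238 + 0.537·1.68043 = 1.6628 bits

H(X,Y) = -Σ_{x,y} P(x,y) log₂ P(x,y). Per-cell terms -P(x,y)·log₂P(x,y):
  X=0: 0.49413, 0.11288, 0.31061, 0.35715
  X=1: 0.44218, 0.49944, 0.14444, 0.29803
Sum of the 8 terms: H(X,Y) = 2.6589 bits

Chain rule check:
  H(X) + H(Y|X) = 0.9960 + 1.6628 = 2.6588 bits
  H(X,Y) = 2.6589 bits
✓ Chain rule verified (Δ = 0.0001 is 4-dp rounding noise: each of the three values was rounded independently).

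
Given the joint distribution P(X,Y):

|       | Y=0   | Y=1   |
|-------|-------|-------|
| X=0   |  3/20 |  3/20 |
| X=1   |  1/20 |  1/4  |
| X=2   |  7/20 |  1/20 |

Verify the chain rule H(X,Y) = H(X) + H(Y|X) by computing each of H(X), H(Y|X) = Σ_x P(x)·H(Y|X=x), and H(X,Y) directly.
H(X) = 1.5710 bits, H(Y|X) = 0.7124 bits, H(X,Y) = 2.2834 bits

Marginal of X (row sums):
  P(X=0) = 3/20 + 3/20 = 3/10
  P(X=1) = 1/20 + 1/4 = 3/10
  P(X=2) = 7/20 + 1/20 = 2/5
H(X) = -[(3/10)·log₂(3/10) + (3/10)·log₂(3/10) + (2/5)·log₂(2/5)]
  = 0.521090 + 0.521090 + 0.528771 = 1.5710 bits

H(Y|X) = Σ_x P(x)·H(Y|X=x):
  X=0: P(X=0) = 3/10, P(Y|X=0) = (1/2, 1/2) → H(Y|X=0) = 1.000000
  X=1: P(X=1) = 3/10, P(Y|X=1) = (1/6, 5/6) → H(Y|X=1) = 0.650022
  X=2: P(X=2) = 2/5, P(Y|X=2) = (7/8, 1/8) → H(Y|X=2) = 0.543564
H(Y|X) = (3/10)·1.000000 + (3/10)·0.650022 + (2/5)·0.543564 = 0.7124 bits

H(X,Y) = -Σ_{x,y} P(x,y) log₂ P(x,y). Per-cell terms -P(x,y)·log₂P(x,y):
  X=0: 0.410545, 0.410545
  X=1: 0.216096, 0.500000
  X=2: 0.530101, 0.216096
Sum of the 6 terms: H(X,Y) = 2.2834 bits

Chain rule check:
  H(X) + H(Y|X) = 1.5710 + 0.7124 = 2.2834 bits
  H(X,Y) = 2.2834 bits
✓ Chain rule verified.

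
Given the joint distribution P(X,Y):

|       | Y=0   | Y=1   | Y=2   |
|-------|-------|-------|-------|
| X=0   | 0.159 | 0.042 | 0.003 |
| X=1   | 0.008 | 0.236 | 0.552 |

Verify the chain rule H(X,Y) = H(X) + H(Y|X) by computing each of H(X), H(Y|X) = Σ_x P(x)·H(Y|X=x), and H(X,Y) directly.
H(X) = 0.7299 bits, H(Y|X) = 0.9297 bits, H(X,Y) = 1.6596 bits

Marginal of X (row sums):
  P(X=0) = 0.159 + 0.042 + 0.003 = 0.204
  P(X=1) = 0.008 + 0.236 + 0.552 = 0.796
H(X) = -[0.204·log₂(0.204) + 0.796·log₂(0.796)]
  = 0.46785 + 0.26201 = 0.7299 bits

H(Y|X) = Σ_x P(x)·H(Y|X=x):
  X=0: P(X=0) = 0.204, P(Y|X=0) = (53/68, 7/34, 1/68) → H(Y|X=0) = 0.83919
  X=1: P(X=1) = 0.796, P(Y|X=1) = (2/199, 59/199, 138/199) → H(Y|X=1) = 0.95294
H(Y|X) = 0.204·0.83919 + 0.796·0.95294 = 0.9297 bits

H(X,Y) = -Σ_{x,y} P(x,y) log₂ P(x,y). Per-cell terms -P(x,y)·log₂P(x,y):
  X=0: 0.42181, 0.19209, 0.02514
  X=1: 0.05573, 0.49162, 0.47321
Sum of the 6 terms: H(X,Y) = 1.6596 bits

Chain rule check:
  H(X) + H(Y|X) = 0.7299 + 0.9297 = 1.6596 bits
  H(X,Y) = 1.6596 bits
✓ Chain rule verified.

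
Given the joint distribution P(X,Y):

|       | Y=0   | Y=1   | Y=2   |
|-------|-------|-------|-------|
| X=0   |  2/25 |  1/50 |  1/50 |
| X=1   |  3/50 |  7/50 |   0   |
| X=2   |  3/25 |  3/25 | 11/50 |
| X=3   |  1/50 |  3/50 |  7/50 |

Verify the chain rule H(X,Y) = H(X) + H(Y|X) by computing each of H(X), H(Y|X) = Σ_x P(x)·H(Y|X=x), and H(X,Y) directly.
H(X) = 1.8274 bits, H(Y|X) = 1.2988 bits, H(X,Y) = 3.1261 bits

Marginal of X (row sums):
  P(X=0) = 2/25 + 1/50 + 1/50 = 3/25
  P(X=1) = 3/50 + 7/50 + 0 = 1/5
  P(X=2) = 3/25 + 3/25 + 11/50 = 23/50
  P(X=3) = 1/50 + 3/50 + 7/50 = 11/50
H(X) = -[(3/25)·log₂(3/25) + (1/5)·log₂(1/5) + (23/50)·log₂(23/50) + (11/50)·log₂(11/50)]
  = 0.36707 + 0.46439 + 0.51534 + 0.48057 = 1.8274 bits

H(Y|X) = Σ_x P(x)·H(Y|X=x):
  X=0: P(X=0) = 3/25, P(Y|X=0) = (2/3, 1/6, 1/6) → H(Y|X=0) = 1.25163
  X=1: P(X=1) = 1/5, P(Y|X=1) = (3/10, 7/10, 0) → H(Y|X=1) = 0.88129
  X=2: P(X=2) = 23/50, P(Y|X=2) = (6/23, 6/23, 11/23) → H(Y|X=2) = 1.52038
  X=3: P(X=3) = 11/50, P(Y|X=3) = (1/11, 3/11, 7/11) → H(Y|X=3) = 1.24067
H(Y|X) = (3/25)·1.25163 + (1/5)·0.88129 + (23/50)·1.52038 + (11/50)·1.24067 = 1.2988 bits

H(X,Y) = -Σ_{x,y} P(x,y) log₂ P(x,y). Per-cell terms -P(x,y)·log₂P(x,y):
  X=0: 0.29151, 0.11288, 0.11288
  X=1: 0.24353, 0.39711, 0.00000
  X=2: 0.36707, 0.36707, 0.48057
  X=3: 0.11288, 0.24353, 0.39711
  (cells with P = 0 contribute 0)
Sum of the 12 terms: H(X,Y) = 3.1261 bits

Chain rule check:
  H(X) + H(Y|X) = 1.8274 + 1.2988 = 3.1262 bits
  H(X,Y) = 3.1261 bits
✓ Chain rule verified (Δ = 0.0001 is 4-dp rounding noise: each of the three values was rounded independently).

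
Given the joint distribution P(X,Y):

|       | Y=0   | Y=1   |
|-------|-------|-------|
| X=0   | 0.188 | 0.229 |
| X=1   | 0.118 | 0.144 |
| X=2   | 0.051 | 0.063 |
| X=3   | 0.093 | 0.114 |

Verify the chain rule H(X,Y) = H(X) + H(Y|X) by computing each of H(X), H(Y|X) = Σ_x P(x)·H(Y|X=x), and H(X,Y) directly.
H(X) = 1.8600 bits, H(Y|X) = 0.9928 bits, H(X,Y) = 2.8528 bits

Marginal of X (row sums):
  P(X=0) = 0.188 + 0.229 = 0.417
  P(X=1) = 0.118 + 0.144 = 0.262
  P(X=2) = 0.051 + 0.063 = 0.114
  P(X=3) = 0.093 + 0.114 = 0.207
H(X) = -[0.417·log₂(0.417) + 0.262·log₂(0.262) + 0.114·log₂(0.114) + 0.207·log₂(0.207)]
  = 0.5262 + 0.5063 + 0.3571 + 0.4704 = 1.8600 bits

H(Y|X) = Σ_x P(x)·H(Y|X=x):
  X=0: P(X=0) = 0.417, P(Y|X=0) = (188/417, 229/417) → H(Y|X=0) = 0.9930
  X=1: P(X=1) = 0.262, P(Y|X=1) = (59/131, 72/131) → H(Y|X=1) = 0.9929
  X=2: P(X=2) = 0.114, P(Y|X=2) = (17/38, 21/38) → H(Y|X=2) = 0.9920
  X=3: P(X=3) = 0.207, P(Y|X=3) = (31/69, 38/69) → H(Y|X=3) = 0.9926
H(Y|X) = 0.417·0.9930 + 0.262·0.9929 + 0.114·0.9920 + 0.207·0.9926 = 0.9928 bits

H(X,Y) = -Σ_{x,y} P(x,y) log₂ P(x,y). Per-cell terms -P(x,y)·log₂P(x,y):
  X=0: 0.4533, 0.4870
  X=1: 0.3638, 0.4026
  X=2: 0.2190, 0.2513
  X=3: 0.3187, 0.3571
Sum of the 8 terms: H(X,Y) = 2.8528 bits

Chain rule check:
  H(X) + H(Y|X) = 1.8600 + 0.9928 = 2.8528 bits
  H(X,Y) = 2.8528 bits
✓ Chain rule verified.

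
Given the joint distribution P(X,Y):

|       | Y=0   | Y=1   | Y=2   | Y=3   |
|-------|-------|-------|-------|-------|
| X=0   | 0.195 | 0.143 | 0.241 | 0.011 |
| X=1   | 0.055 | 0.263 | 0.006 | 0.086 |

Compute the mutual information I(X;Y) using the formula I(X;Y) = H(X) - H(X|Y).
0.3162 bits

I(X;Y) = H(X) - H(X|Y)

Marginal of X (row sums):
  P(X=0) = 0.195 + 0.143 + 0.241 + 0.011 = 0.590
  P(X=1) = 0.055 + 0.263 + 0.006 + 0.086 = 0.410
H(X) = -[0.590·log₂(0.590) + 0.410·log₂(0.410)]
  = 0.4491 + 0.5274 = 0.9765 bits

Marginal of Y (column sums):
  P(Y=0) = 0.195 + 0.055 = 0.250
  P(Y=1) = 0.143 + 0.263 = 0.406
  P(Y=2) = 0.241 + 0.006 = 0.247
  P(Y=3) = 0.011 + 0.086 = 0.097
H(X|Y) = Σ_y P(y)·H(X|Y=y):
  Y=0: P(Y=0) = 0.250, P(X|Y=0) = (39/50, 11/50) → H(X|Y=0) = 0.7602
  Y=1: P(Y=1) = 0.406, P(X|Y=1) = (143/406, 263/406) → H(X|Y=1) = 0.9360
  Y=2: P(Y=2) = 0.247, P(X|Y=2) = (241/247, 6/247) → H(X|Y=2) = 0.1649
  Y=3: P(Y=3) = 0.097, P(X|Y=3) = (11/97, 86/97) → H(X|Y=3) = 0.5101
H(X|Y) = 0.250·0.7602 + 0.406·0.9360 + 0.247·0.1649 + 0.097·0.5101 = 0.6603 bits

I(X;Y) = H(X) - H(X|Y) = 0.9765 - 0.6603 = 0.3162 bits

Cross-check via I(X;Y) = H(X) + H(Y) - H(X,Y): computing H(Y) from the column sums and H(X,Y) from the 8 cells in the same way gives H(Y) = 1.8528 bits and H(X,Y) = 2.5131 bits, so
I(X;Y) = 0.9765 + 1.8528 - 2.5131 = 0.3162 bits ✓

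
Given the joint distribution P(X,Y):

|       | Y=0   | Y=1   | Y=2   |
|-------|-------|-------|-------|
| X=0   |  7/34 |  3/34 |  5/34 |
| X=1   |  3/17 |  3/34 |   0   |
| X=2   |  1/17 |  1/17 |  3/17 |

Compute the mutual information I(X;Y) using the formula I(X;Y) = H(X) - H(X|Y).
0.2281 bits

I(X;Y) = H(X) - H(X|Y)

Marginal of X (row sums):
  P(X=0) = 7/34 + 3/34 + 5/34 = 15/34
  P(X=1) = 3/17 + 3/34 + 0 = 9/34
  P(X=2) = 1/17 + 1/17 + 3/17 = 5/17
H(X) = -[(15/34)·log₂(15/34) + (9/34)·log₂(9/34) + (5/17)·log₂(5/17)]
  = 0.5208 + 0.5076 + 0.5193 = 1.5477 bits

Marginal of Y (column sums):
  P(Y=0) = 7/34 + 3/17 + 1/17 = 15/34
  P(Y=1) = 3/34 + 3/34 + 1/17 = 4/17
  P(Y=2) = 5/34 + 0 + 3/17 = 11/34
H(X|Y) = Σ_y P(y)·H(X|Y=y):
  Y=0: P(Y=0) = 15/34, P(X|Y=0) = (7/15, 2/5, 2/15) → H(X|Y=0) = 1.4295
  Y=1: P(Y=1) = 4/17, P(X|Y=1) = (3/8, 3/8, 1/4) → H(X|Y=1) = 1.5613
  Y=2: P(Y=2) = 11/34, P(X|Y=2) = (5/11, 0, 6/11) → H(X|Y=2) = 0.9940
H(X|Y) = (15/34)·1.4295 + (4/17)·1.5613 + (11/34)·0.9940 = 1.3196 bits

I(X;Y) = H(X) - H(X|Y) = 1.5477 - 1.3196 = 0.2281 bits

Cross-check via I(X;Y) = H(X) + H(Y) - H(X,Y): computing H(Y) from the column sums and H(X,Y) from the 9 cells in the same way gives H(Y) = 1.5387 bits and H(X,Y) = 2.8583 bits, so
I(X;Y) = 1.5477 + 1.5387 - 2.8583 = 0.2281 bits ✓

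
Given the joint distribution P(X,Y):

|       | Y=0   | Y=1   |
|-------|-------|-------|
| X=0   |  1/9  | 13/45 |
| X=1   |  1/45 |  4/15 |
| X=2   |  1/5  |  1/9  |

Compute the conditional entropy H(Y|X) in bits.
0.7465 bits

H(Y|X) = H(X,Y) - H(X)

H(X,Y) = -Σ_{x,y} P(x,y) log₂ P(x,y). Per-cell terms -P(x,y)·log₂P(x,y):
  X=0: 0.35221, 0.51752
  X=1: 0.12204, 0.50850
  X=2: 0.46439, 0.35221
Sum of the 6 terms: H(X,Y) = 2.3169 bits

Marginal of X (row sums):
  P(X=0) = 1/9 + 13/45 = 2/5
  P(X=1) = 1/45 + 4/15 = 13/45
  P(X=2) = 1/5 + 1/9 = 14/45
H(X) = -[(2/5)·log₂(2/5) + (13/45)·log₂(13/45) + (14/45)·log₂(14/45)]
  = 0.52877 + 0.51752 + 0.52407 = 1.5704 bits

H(Y|X) = H(X,Y) - H(X) = 2.3169 - 1.5704 = 0.7465 bits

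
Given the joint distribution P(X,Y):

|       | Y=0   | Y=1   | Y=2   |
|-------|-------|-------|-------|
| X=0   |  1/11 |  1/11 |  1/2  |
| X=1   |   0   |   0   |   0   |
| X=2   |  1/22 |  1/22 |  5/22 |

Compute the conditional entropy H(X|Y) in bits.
0.9021 bits

H(X|Y) = H(X,Y) - H(Y)

H(X,Y) = -Σ_{x,y} P(x,y) log₂ P(x,y). Per-cell terms -P(x,y)·log₂P(x,y):
  X=0: 0.3145, 0.3145, 0.5000
  X=1: 0.0000, 0.0000, 0.0000
  X=2: 0.2027, 0.2027, 0.4858
  (cells with P = 0 contribute 0)
Sum of the 9 terms: H(X,Y) = 2.0202 bits

Marginal of Y (column sums):
  P(Y=0) = 1/11 + 0 + 1/22 = 3/22
  P(Y=1) = 1/11 + 0 + 1/22 = 3/22
  P(Y=2) = 1/2 + 0 + 5/22 = 8/11
H(Y) = -[(3/22)·log₂(3/22) + (3/22)·log₂(3/22) + (8/11)·log₂(8/11)]
  = 0.3920 + 0.3920 + 0.3341 = 1.1181 bits

H(X|Y) = H(X,Y) - H(Y) = 2.0202 - 1.1181 = 0.9021 bits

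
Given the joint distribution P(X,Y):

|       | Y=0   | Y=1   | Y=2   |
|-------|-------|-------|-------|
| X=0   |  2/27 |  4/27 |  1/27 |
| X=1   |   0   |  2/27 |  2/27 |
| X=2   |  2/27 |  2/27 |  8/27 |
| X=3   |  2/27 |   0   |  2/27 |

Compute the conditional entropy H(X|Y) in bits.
1.5413 bits

H(X|Y) = H(X,Y) - H(Y)

H(X,Y) = -Σ_{x,y} P(x,y) log₂ P(x,y). Per-cell terms -P(x,y)·log₂P(x,y):
  X=0: 0.27814, 0.40813, 0.17611
  X=1: 0.00000, 0.27814, 0.27814
  X=2: 0.27814, 0.27814, 0.51997
  X=3: 0.27814, 0.00000, 0.27814
  (cells with P = 0 contribute 0)
Sum of the 12 terms: H(X,Y) = 3.0512 bits

Marginal of Y (column sums):
  P(Y=0) = 2/27 + 0 + 2/27 + 2/27 = 2/9
  P(Y=1) = 4/27 + 2/27 + 2/27 + 0 = 8/27
  P(Y=2) = 1/27 + 2/27 + 8/27 + 2/27 = 13/27
H(Y) = -[(2/9)·log₂(2/9) + (8/27)·log₂(8/27) + (13/27)·log₂(13/27)]
  = 0.48221 + 0.51997 + 0.50770 = 1.5099 bits

H(X|Y) = H(X,Y) - H(Y) = 3.0512 - 1.5099 = 1.5413 bits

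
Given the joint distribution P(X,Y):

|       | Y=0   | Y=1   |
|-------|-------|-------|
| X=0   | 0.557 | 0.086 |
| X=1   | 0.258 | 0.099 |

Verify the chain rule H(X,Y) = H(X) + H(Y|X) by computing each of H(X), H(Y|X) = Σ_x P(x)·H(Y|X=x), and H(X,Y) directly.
H(X) = 0.9402 bits, H(Y|X) = 0.6691 bits, H(X,Y) = 1.6092 bits

Marginal of X (row sums):
  P(X=0) = 0.557 + 0.086 = 0.643
  P(X=1) = 0.258 + 0.099 = 0.357
H(X) = -[0.643·log₂(0.643) + 0.357·log₂(0.357)]
  = 0.4097 + 0.5305 = 0.9402 bits

H(Y|X) = Σ_x P(x)·H(Y|X=x):
  X=0: P(X=0) = 0.643, P(Y|X=0) = (557/643, 86/643) → H(Y|X=0) = 0.5676
  X=1: P(X=1) = 0.357, P(Y|X=1) = (86/119, 33/119) → H(Y|X=1) = 0.8518
H(Y|X) = 0.643·0.5676 + 0.357·0.8518 = 0.6691 bits

H(X,Y) = -Σ_{x,y} P(x,y) log₂ P(x,y). Per-cell terms -P(x,y)·log₂P(x,y):
  X=0: 0.4702, 0.3044
  X=1: 0.5043, 0.3303
Sum of the 4 terms: H(X,Y) = 1.6092 bits

Chain rule check:
  H(X) + H(Y|X) = 0.9402 + 0.6691 = 1.6093 bits
  H(X,Y) = 1.6092 bits
✓ Chain rule verified (Δ = 0.0001 is 4-dp rounding noise: each of the three values was rounded independently).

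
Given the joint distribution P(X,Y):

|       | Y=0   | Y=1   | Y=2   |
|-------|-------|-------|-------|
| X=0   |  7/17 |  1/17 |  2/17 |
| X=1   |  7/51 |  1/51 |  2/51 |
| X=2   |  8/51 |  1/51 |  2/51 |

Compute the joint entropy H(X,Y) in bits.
2.5321 bits

H(X,Y) = -Σ_{x,y} P(x,y) log₂ P(x,y). Per-cell terms -P(x,y)·log₂P(x,y):
  X=0: 0.52710, 0.24044, 0.36323
  X=1: 0.39324, 0.11122, 0.18323
  X=2: 0.41920, 0.11122, 0.18323
Sum of the 9 terms: H(X,Y) = 2.5321 bits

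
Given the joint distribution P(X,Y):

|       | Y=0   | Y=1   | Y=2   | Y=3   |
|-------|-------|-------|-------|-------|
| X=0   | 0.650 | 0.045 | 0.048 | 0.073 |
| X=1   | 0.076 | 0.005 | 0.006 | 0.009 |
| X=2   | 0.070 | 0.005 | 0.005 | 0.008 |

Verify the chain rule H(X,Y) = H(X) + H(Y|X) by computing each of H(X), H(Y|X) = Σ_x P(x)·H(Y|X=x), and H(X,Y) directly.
H(X) = 0.8725 bits, H(Y|X) = 1.0457 bits, H(X,Y) = 1.9182 bits

Marginal of X (row sums):
  P(X=0) = 0.650 + 0.045 + 0.048 + 0.073 = 0.816
  P(X=1) = 0.076 + 0.005 + 0.006 + 0.009 = 0.096
  P(X=2) = 0.070 + 0.005 + 0.005 + 0.008 = 0.088
H(X) = -[0.816·log₂(0.816) + 0.096·log₂(0.096) + 0.088·log₂(0.088)]
  = 0.23938 + 0.32456 + 0.30856 = 0.8725 bits

H(Y|X) = Σ_x P(x)·H(Y|X=x):
  X=0: P(X=0) = 0.816, P(Y|X=0) = (325/408, 15/272, 1/17, 73/816) → H(Y|X=0) = 1.04392
  X=1: P(X=1) = 0.096, P(Y|X=1) = (19/24, 5/96, 1/16, 3/32) → H(Y|X=1) = 1.05901
  X=2: P(X=2) = 0.088, P(Y|X=2) = (35/44, 5/88, 5/88, 1/11) → H(Y|X=2) = 1.04728
H(Y|X) = 0.816·1.04392 + 0.096·1.05901 + 0.088·1.04728 = 1.0457 bits

H(X,Y) = -Σ_{x,y} P(x,y) log₂ P(x,y). Per-cell terms -P(x,y)·log₂P(x,y):
  X=0: 0.40397, 0.20133, 0.21028, 0.27565
  X=1: 0.28256, 0.03822, 0.04428, 0.06116
  X=2: 0.26856, 0.03822, 0.03822, 0.05573
Sum of the 12 terms: H(X,Y) = 1.9182 bits

Chain rule check:
  H(X) + H(Y|X) = 0.8725 + 1.0457 = 1.9182 bits
  H(X,Y) = 1.9182 bits
✓ Chain rule verified.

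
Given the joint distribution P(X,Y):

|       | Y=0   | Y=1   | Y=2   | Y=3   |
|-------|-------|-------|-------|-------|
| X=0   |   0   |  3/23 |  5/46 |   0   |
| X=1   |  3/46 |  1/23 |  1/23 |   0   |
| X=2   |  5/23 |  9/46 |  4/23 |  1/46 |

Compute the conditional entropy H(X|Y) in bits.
1.1864 bits

H(X|Y) = H(X,Y) - H(Y)

H(X,Y) = -Σ_{x,y} P(x,y) log₂ P(x,y). Per-cell terms -P(x,y)·log₂P(x,y):
  X=0: 0.00000, 0.38330, 0.34800, 0.00000
  X=1: 0.25687, 0.19668, 0.19668, 0.00000
  X=2: 0.47862, 0.46049, 0.43888, 0.12008
  (cells with P = 0 contribute 0)
Sum of the 12 terms: H(X,Y) = 2.8796 bits

Marginal of Y (column sums):
  P(Y=0) = 0 + 3/46 + 5/23 = 13/46
  P(Y=1) = 3/23 + 1/23 + 9/46 = 17/46
  P(Y=2) = 5/46 + 1/23 + 4/23 = 15/46
  P(Y=3) = 0 + 0 + 1/46 = 1/46
H(Y) = -[(13/46)·log₂(13/46) + (17/46)·log₂(17/46) + (15/46)·log₂(15/46) + (1/46)·log₂(1/46)]
  = 0.51523 + 0.53073 + 0.52718 + 0.12008 = 1.6932 bits

H(X|Y) = H(X,Y) - H(Y) = 2.8796 - 1.6932 = 1.1864 bits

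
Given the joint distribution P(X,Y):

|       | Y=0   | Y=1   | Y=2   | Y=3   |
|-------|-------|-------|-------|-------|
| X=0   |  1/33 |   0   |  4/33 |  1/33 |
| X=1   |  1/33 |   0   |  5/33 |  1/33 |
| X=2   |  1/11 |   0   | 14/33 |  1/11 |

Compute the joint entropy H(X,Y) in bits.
2.5467 bits

H(X,Y) = -Σ_{x,y} P(x,y) log₂ P(x,y). Per-cell terms -P(x,y)·log₂P(x,y):
  X=0: 0.15286, 0.00000, 0.36902, 0.15286
  X=1: 0.15286, 0.00000, 0.41249, 0.15286
  X=2: 0.31449, 0.00000, 0.52480, 0.31449
  (cells with P = 0 contribute 0)
Sum of the 12 terms: H(X,Y) = 2.5467 bits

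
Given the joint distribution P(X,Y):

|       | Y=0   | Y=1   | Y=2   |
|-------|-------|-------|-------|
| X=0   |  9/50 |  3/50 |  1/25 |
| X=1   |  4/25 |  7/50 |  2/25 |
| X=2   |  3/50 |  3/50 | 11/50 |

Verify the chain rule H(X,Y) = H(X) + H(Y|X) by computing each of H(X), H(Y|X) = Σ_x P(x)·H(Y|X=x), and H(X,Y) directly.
H(X) = 1.5738 bits, H(Y|X) = 1.3800 bits, H(X,Y) = 2.9539 bits

Marginal of X (row sums):
  P(X=0) = 9/50 + 3/50 + 1/25 = 7/25
  P(X=1) = 4/25 + 7/50 + 2/25 = 19/50
  P(X=2) = 3/50 + 3/50 + 11/50 = 17/50
H(X) = -[(7/25)·log₂(7/25) + (19/50)·log₂(19/50) + (17/50)·log₂(17/50)]
  = 0.51422 + 0.53045 + 0.52917 = 1.5738 bits

H(Y|X) = Σ_x P(x)·H(Y|X=x):
  X=0: P(X=0) = 7/25, P(Y|X=0) = (9/14, 3/14, 1/7) → H(Y|X=0) = 1.28705
  X=1: P(X=1) = 19/50, P(Y|X=1) = (8/19, 7/19, 4/19) → H(Y|X=1) = 1.52943
  X=2: P(X=2) = 17/50, P(Y|X=2) = (3/17, 3/17, 11/17) → H(Y|X=2) = 1.28961
H(Y|X) = (7/25)·1.28705 + (19/50)·1.52943 + (17/50)·1.28961 = 1.3800 bits

H(X,Y) = -Σ_{x,y} P(x,y) log₂ P(x,y). Per-cell terms -P(x,y)·log₂P(x,y):
  X=0: 0.44531, 0.24353, 0.18575
  X=1: 0.42302, 0.39711, 0.29151
  X=2: 0.24353, 0.24353, 0.48057
Sum of the 9 terms: H(X,Y) = 2.9539 bits

Chain rule check:
  H(X) + H(Y|X) = 1.5738 + 1.3800 = 2.9538 bits
  H(X,Y) = 2.9539 bits
✓ Chain rule verified (Δ = 0.0001 is 4-dp rounding noise: each of the three values was rounded independently).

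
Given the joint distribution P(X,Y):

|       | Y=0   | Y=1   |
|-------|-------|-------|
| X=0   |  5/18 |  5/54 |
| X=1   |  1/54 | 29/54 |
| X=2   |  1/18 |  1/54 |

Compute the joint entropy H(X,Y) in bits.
1.7577 bits

H(X,Y) = -Σ_{x,y} P(x,y) log₂ P(x,y). Per-cell terms -P(x,y)·log₂P(x,y):
  X=0: 0.51333, 0.31787
  X=1: 0.10657, 0.48167
  X=2: 0.23166, 0.10657
Sum of the 6 terms: H(X,Y) = 1.7577 bits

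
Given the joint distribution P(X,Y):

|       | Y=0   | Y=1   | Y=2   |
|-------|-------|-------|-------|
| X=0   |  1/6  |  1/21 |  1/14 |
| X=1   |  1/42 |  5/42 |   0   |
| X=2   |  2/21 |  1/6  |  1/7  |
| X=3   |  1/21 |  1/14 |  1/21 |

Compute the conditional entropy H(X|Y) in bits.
1.6884 bits

H(X|Y) = H(X,Y) - H(Y)

H(X,Y) = -Σ_{x,y} P(x,y) log₂ P(x,y). Per-cell terms -P(x,y)·log₂P(x,y):
  X=0: 0.43083, 0.20916, 0.27195
  X=1: 0.12839, 0.36552, 0.00000
  X=2: 0.32308, 0.43083, 0.40105
  X=3: 0.20916, 0.27195, 0.20916
  (cells with P = 0 contribute 0)
Sum of the 12 terms: H(X,Y) = 3.2511 bits

Marginal of Y (column sums):
  P(Y=0) = 1/6 + 1/42 + 2/21 + 1/21 = 1/3
  P(Y=1) = 1/21 + 5/42 + 1/6 + 1/14 = 17/42
  P(Y=2) = 1/14 + 0 + 1/7 + 1/21 = 11/42
H(Y) = -[(1/3)·log₂(1/3) + (17/42)·log₂(17/42) + (11/42)·log₂(11/42)]
  = 0.52832 + 0.52816 + 0.50623 = 1.5627 bits

H(X|Y) = H(X,Y) - H(Y) = 3.2511 - 1.5627 = 1.6884 bits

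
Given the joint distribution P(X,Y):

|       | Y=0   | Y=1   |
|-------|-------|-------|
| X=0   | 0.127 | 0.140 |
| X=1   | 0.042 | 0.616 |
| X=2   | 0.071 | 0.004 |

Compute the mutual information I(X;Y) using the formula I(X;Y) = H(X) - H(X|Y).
0.2806 bits

I(X;Y) = H(X) - H(X|Y)

Marginal of X (row sums):
  P(X=0) = 0.127 + 0.140 = 0.267
  P(X=1) = 0.042 + 0.616 = 0.658
  P(X=2) = 0.071 + 0.004 = 0.075
H(X) = -[0.267·log₂(0.267) + 0.658·log₂(0.658) + 0.075·log₂(0.075)]
  = 0.508659 + 0.397327 + 0.280272 = 1.18626 bits

Marginal of Y (column sums):
  P(Y=0) = 0.127 + 0.042 + 0.071 = 0.240
  P(Y=1) = 0.140 + 0.616 + 0.004 = 0.760
H(X|Y) = Σ_y P(y)·H(X|Y=y):
  Y=0: P(Y=0) = 0.240, P(X|Y=0) = (127/240, 7/40, 71/240) → H(X|Y=0) = 1.445756
  Y=1: P(Y=1) = 0.760, P(X|Y=1) = (7/38, 77/95, 1/190) → H(X|Y=1) = 0.735066
H(X|Y) = 0.240·1.445756 + 0.760·0.735066 = 0.90563 bits

I(X;Y) = H(X) - H(X|Y) = 1.18626 - 0.90563 = 0.2806 bits

Cross-check via I(X;Y) = H(X) + H(Y) - H(X,Y): computing H(Y) from the column sums and H(X,Y) from the 6 cells in the same way gives H(Y) = 0.79504 bits and H(X,Y) = 1.70067 bits, so
I(X;Y) = 1.18626 + 0.79504 - 1.70067 = 0.2806 bits ✓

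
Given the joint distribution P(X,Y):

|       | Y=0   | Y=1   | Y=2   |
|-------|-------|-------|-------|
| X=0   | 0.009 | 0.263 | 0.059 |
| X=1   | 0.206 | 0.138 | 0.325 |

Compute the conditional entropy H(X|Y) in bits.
0.6640 bits

H(X|Y) = H(X,Y) - H(Y)

H(X,Y) = -Σ_{x,y} P(x,y) log₂ P(x,y). Per-cell terms -P(x,y)·log₂P(x,y):
  X=0: 0.06116, 0.50677, 0.24091
  X=1: 0.46953, 0.39430, 0.52698
Sum of the 6 terms: H(X,Y) = 2.19965 bits

Marginal of Y (column sums):
  P(Y=0) = 0.009 + 0.206 = 0.215
  P(Y=1) = 0.263 + 0.138 = 0.401
  P(Y=2) = 0.059 + 0.325 = 0.384
H(Y) = -[0.215·log₂(0.215) + 0.401·log₂(0.401) + 0.384·log₂(0.384)]
  = 0.47678 + 0.52865 + 0.53024 = 1.53567 bits

H(X|Y) = H(X,Y) - H(Y) = 2.19965 - 1.53567 = 0.6640 bits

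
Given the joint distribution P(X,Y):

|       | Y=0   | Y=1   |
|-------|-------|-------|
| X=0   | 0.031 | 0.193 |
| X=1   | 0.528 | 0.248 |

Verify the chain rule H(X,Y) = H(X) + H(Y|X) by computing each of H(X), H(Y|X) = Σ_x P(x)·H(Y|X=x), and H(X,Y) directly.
H(X) = 0.7674 bits, H(Y|X) = 0.8314 bits, H(X,Y) = 1.5988 bits

Marginal of X (row sums):
  P(X=0) = 0.031 + 0.193 = 0.224
  P(X=1) = 0.528 + 0.248 = 0.776
H(X) = -[0.224·log₂(0.224) + 0.776·log₂(0.776)]
  = 0.48349 + 0.28392 = 0.7674 bits

H(Y|X) = Σ_x P(x)·H(Y|X=x):
  X=0: P(X=0) = 0.224, P(Y|X=0) = (31/224, 193/224) → H(Y|X=0) = 0.58001
  X=1: P(X=1) = 0.776, P(Y|X=1) = (66/97, 31/97) → H(Y|X=1) = 0.90393
H(Y|X) = 0.224·0.58001 + 0.776·0.90393 = 0.8314 bits

H(X,Y) = -Σ_{x,y} P(x,y) log₂ P(x,y). Per-cell terms -P(x,y)·log₂P(x,y):
  X=0: 0.15536, 0.45805
  X=1: 0.48649, 0.49887
Sum of the 4 terms: H(X,Y) = 1.5988 bits

Chain rule check:
  H(X) + H(Y|X) = 0.7674 + 0.8314 = 1.5988 bits
  H(X,Y) = 1.5988 bits
✓ Chain rule verified.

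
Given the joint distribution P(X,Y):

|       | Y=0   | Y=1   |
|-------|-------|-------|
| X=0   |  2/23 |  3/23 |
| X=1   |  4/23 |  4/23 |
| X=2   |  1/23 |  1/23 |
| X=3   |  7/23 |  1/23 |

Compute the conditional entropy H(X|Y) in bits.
1.7142 bits

H(X|Y) = H(X,Y) - H(Y)

H(X,Y) = -Σ_{x,y} P(x,y) log₂ P(x,y). Per-cell terms -P(x,y)·log₂P(x,y):
  X=0: 0.30640, 0.38330
  X=1: 0.43888, 0.43888
  X=2: 0.19668, 0.19668
  X=3: 0.52232, 0.19668
Sum of the 8 terms: H(X,Y) = 2.6798 bits

Marginal of Y (column sums):
  P(Y=0) = 2/23 + 4/23 + 1/23 + 7/23 = 14/23
  P(Y=1) = 3/23 + 4/23 + 1/23 + 1/23 = 9/23
H(Y) = -[(14/23)·log₂(14/23) + (9/23)·log₂(9/23)]
  = 0.43595 + 0.52968 = 0.9656 bits

H(X|Y) = H(X,Y) - H(Y) = 2.6798 - 0.9656 = 1.7142 bits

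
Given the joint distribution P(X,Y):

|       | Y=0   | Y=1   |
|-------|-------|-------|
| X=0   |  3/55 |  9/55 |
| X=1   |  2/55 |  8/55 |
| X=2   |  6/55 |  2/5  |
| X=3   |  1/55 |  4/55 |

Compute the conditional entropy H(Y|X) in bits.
0.7555 bits

H(Y|X) = H(X,Y) - H(X)

H(X,Y) = -Σ_{x,y} P(x,y) log₂ P(x,y). Per-cell terms -P(x,y)·log₂P(x,y):
  X=0: 0.228894, 0.427326
  X=1: 0.173868, 0.404561
  X=2: 0.348698, 0.528771
  X=3: 0.105116, 0.275008
Sum of the 8 terms: H(X,Y) = 2.49224 bits

Marginal of X (row sums):
  P(X=0) = 3/55 + 9/55 = 12/55
  P(X=1) = 2/55 + 8/55 = 2/11
  P(X=2) = 6/55 + 2/5 = 28/55
  P(X=3) = 1/55 + 4/55 = 1/11
H(X) = -[(12/55)·log₂(12/55) + (2/11)·log₂(2/11) + (28/55)·log₂(28/55) + (1/11)·log₂(1/11)]
  = 0.479214 + 0.447169 + 0.495857 + 0.314494 = 1.73673 bits

H(Y|X) = H(X,Y) - H(X) = 2.49224 - 1.73673 = 0.7555 bits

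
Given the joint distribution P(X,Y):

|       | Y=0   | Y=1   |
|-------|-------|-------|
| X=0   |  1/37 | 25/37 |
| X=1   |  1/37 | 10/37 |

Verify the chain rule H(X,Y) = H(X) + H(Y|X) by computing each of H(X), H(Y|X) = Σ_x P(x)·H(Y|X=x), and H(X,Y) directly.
H(X) = 0.8780 bits, H(Y|X) = 0.2959 bits, H(X,Y) = 1.1739 bits

Marginal of X (row sums):
  P(X=0) = 1/37 + 25/37 = 26/37
  P(X=1) = 1/37 + 10/37 = 11/37
H(X) = -[(26/37)·log₂(26/37) + (11/37)·log₂(11/37)]
  = 0.3577 + 0.5203 = 0.8780 bits

H(Y|X) = Σ_x P(x)·H(Y|X=x):
  X=0: P(X=0) = 26/37, P(Y|X=0) = (1/26, 25/26) → H(Y|X=0) = 0.2352
  X=1: P(X=1) = 11/37, P(Y|X=1) = (1/11, 10/11) → H(Y|X=1) = 0.4395
H(Y|X) = (26/37)·0.2352 + (11/37)·0.4395 = 0.2959 bits

H(X,Y) = -Σ_{x,y} P(x,y) log₂ P(x,y). Per-cell terms -P(x,y)·log₂P(x,y):
  X=0: 0.1408, 0.3822
  X=1: 0.1408, 0.5101
Sum of the 4 terms: H(X,Y) = 1.1739 bits

Chain rule check:
  H(X) + H(Y|X) = 0.8780 + 0.2959 = 1.1739 bits
  H(X,Y) = 1.1739 bits
✓ Chain rule verified.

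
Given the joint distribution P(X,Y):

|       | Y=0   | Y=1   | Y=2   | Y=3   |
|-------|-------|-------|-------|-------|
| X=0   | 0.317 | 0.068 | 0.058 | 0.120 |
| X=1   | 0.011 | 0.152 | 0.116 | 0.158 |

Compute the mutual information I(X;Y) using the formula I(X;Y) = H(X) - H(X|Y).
0.2887 bits

I(X;Y) = H(X) - H(X|Y)

Marginal of X (row sums):
  P(X=0) = 0.317 + 0.068 + 0.058 + 0.120 = 0.563
  P(X=1) = 0.011 + 0.152 + 0.116 + 0.158 = 0.437
H(X) = -[0.563·log₂(0.563) + 0.437·log₂(0.437)]
  = 0.4666106 + 0.5219068 = 0.988517 bits

Marginal of Y (column sums):
  P(Y=0) = 0.317 + 0.011 = 0.328
  P(Y=1) = 0.068 + 0.152 = 0.220
  P(Y=2) = 0.058 + 0.116 = 0.174
  P(Y=3) = 0.120 + 0.158 = 0.278
H(X|Y) = Σ_y P(y)·H(X|Y=y):
  Y=0: P(Y=0) = 0.328, P(X|Y=0) = (317/328, 11/328) → H(X|Y=0) = 0.2118288
  Y=1: P(Y=1) = 0.220, P(X|Y=1) = (17/55, 38/55) → H(X|Y=1) = 0.8921213
  Y=2: P(Y=2) = 0.174, P(X|Y=2) = (1/3, 2/3) → H(X|Y=2) = 0.9182958
  Y=3: P(Y=3) = 0.278, P(X|Y=3) = (60/139, 79/139) → H(X|Y=3) = 0.9864798
H(X|Y) = 0.328·0.2118288 + 0.220·0.8921213 + 0.174·0.9182958 + 0.278·0.9864798 = 0.699771 bits

I(X;Y) = H(X) - H(X|Y) = 0.988517 - 0.699771 = 0.2887 bits

Cross-check via I(X;Y) = H(X) + H(Y) - H(X,Y): computing H(Y) from the column sums and H(X,Y) from the 8 cells in the same way gives H(Y) = 1.960470 bits and H(X,Y) = 2.660242 bits, so
I(X;Y) = 0.988517 + 1.960470 - 2.660242 = 0.2887 bits ✓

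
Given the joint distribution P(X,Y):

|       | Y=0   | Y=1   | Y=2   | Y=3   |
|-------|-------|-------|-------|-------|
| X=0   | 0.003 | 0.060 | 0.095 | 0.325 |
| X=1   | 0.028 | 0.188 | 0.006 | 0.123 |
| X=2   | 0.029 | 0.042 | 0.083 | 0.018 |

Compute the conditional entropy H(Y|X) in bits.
1.4011 bits

H(Y|X) = H(X,Y) - H(X)

H(X,Y) = -Σ_{x,y} P(x,y) log₂ P(x,y). Per-cell terms -P(x,y)·log₂P(x,y):
  X=0: 0.02514, 0.24353, 0.32261, 0.52698
  X=1: 0.14444, 0.45330, 0.04428, 0.37186
  X=2: 0.14813, 0.19209, 0.29803, 0.10433
Sum of the 12 terms: H(X,Y) = 2.8747 bits

Marginal of X (row sums):
  P(X=0) = 0.003 + 0.060 + 0.095 + 0.325 = 0.483
  P(X=1) = 0.028 + 0.188 + 0.006 + 0.123 = 0.345
  P(X=2) = 0.029 + 0.042 + 0.083 + 0.018 = 0.172
H(X) = -[0.483·log₂(0.483) + 0.345·log₂(0.345) + 0.172·log₂(0.172)]
  = 0.50710 + 0.52969 + 0.43680 = 1.4736 bits

H(Y|X) = H(X,Y) - H(X) = 2.8747 - 1.4736 = 1.4011 bits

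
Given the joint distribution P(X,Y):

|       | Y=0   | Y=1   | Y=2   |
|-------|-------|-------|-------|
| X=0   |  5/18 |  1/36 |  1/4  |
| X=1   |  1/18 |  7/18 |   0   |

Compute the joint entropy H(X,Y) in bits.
1.9185 bits

H(X,Y) = -Σ_{x,y} P(x,y) log₂ P(x,y). Per-cell terms -P(x,y)·log₂P(x,y):
  X=0: 0.5133, 0.1436, 0.5000
  X=1: 0.2317, 0.5299, 0.0000
  (cells with P = 0 contribute 0)
Sum of the 6 terms: H(X,Y) = 1.9185 bits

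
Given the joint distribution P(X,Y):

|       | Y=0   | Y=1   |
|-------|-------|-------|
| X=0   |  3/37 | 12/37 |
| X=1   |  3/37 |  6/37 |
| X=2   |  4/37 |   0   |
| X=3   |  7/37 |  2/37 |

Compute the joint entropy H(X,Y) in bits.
2.5692 bits

H(X,Y) = -Σ_{x,y} P(x,y) log₂ P(x,y). Per-cell terms -P(x,y)·log₂P(x,y):
  X=0: 0.29388, 0.52686
  X=1: 0.29388, 0.42559
  X=2: 0.34697, 0.00000
  X=3: 0.45445, 0.22754
  (cells with P = 0 contribute 0)
Sum of the 8 terms: H(X,Y) = 2.5692 bits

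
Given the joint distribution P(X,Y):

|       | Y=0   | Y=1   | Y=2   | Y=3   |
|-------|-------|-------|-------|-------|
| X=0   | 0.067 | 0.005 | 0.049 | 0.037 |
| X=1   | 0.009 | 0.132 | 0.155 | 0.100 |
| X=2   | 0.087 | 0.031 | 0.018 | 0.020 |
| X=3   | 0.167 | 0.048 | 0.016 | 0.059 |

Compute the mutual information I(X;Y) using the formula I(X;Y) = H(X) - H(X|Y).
0.3202 bits

I(X;Y) = H(X) - H(X|Y)

Marginal of X (row sums):
  P(X=0) = 0.067 + 0.005 + 0.049 + 0.037 = 0.158
  P(X=1) = 0.009 + 0.132 + 0.155 + 0.100 = 0.396
  P(X=2) = 0.087 + 0.031 + 0.018 + 0.020 = 0.156
  P(X=3) = 0.167 + 0.048 + 0.016 + 0.059 = 0.290
H(X) = -[0.158·log₂(0.158) + 0.396·log₂(0.396) + 0.156·log₂(0.156) + 0.290·log₂(0.290)]
  = 0.42060 + 0.52923 + 0.41814 + 0.51790 = 1.88587 bits

Marginal of Y (column sums):
  P(Y=0) = 0.067 + 0.009 + 0.087 + 0.167 = 0.330
  P(Y=1) = 0.005 + 0.132 + 0.031 + 0.048 = 0.216
  P(Y=2) = 0.049 + 0.155 + 0.018 + 0.016 = 0.238
  P(Y=3) = 0.037 + 0.100 + 0.020 + 0.059 = 0.216
H(X|Y) = Σ_y P(y)·H(X|Y=y):
  Y=0: P(Y=0) = 0.330, P(X|Y=0) = (67/330, 3/110, 29/110, 167/330) → H(X|Y=0) = 1.61307
  Y=1: P(Y=1) = 0.216, P(X|Y=1) = (5/216, 11/18, 31/216, 2/9) → H(X|Y=1) = 1.44411
  Y=2: P(Y=2) = 0.238, P(X|Y=2) = (7/34, 155/238, 9/119, 8/119) → H(X|Y=2) = 1.41592
  Y=3: P(Y=3) = 0.216, P(X|Y=3) = (37/216, 25/54, 5/54, 59/216) → H(X|Y=3) = 1.77966
H(X|Y) = 0.330·1.61307 + 0.216·1.44411 + 0.238·1.41592 + 0.216·1.77966 = 1.56564 bits

I(X;Y) = H(X) - H(X|Y) = 1.88587 - 1.56564 = 0.3202 bits

Cross-check via I(X;Y) = H(X) + H(Y) - H(X,Y): computing H(Y) from the column sums and H(X,Y) from the 16 cells in the same way gives H(Y) = 1.97582 bits and H(X,Y) = 3.54146 bits, so
I(X;Y) = 1.88587 + 1.97582 - 3.54146 = 0.3202 bits ✓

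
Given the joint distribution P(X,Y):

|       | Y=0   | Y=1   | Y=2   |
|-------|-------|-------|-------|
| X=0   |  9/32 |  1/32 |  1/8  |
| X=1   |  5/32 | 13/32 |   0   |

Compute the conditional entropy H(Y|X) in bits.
1.0037 bits

H(Y|X) = H(X,Y) - H(X)

H(X,Y) = -Σ_{x,y} P(x,y) log₂ P(x,y). Per-cell terms -P(x,y)·log₂P(x,y):
  X=0: 0.51471, 0.15625, 0.37500
  X=1: 0.41845, 0.52795, 0.00000
  (cells with P = 0 contribute 0)
Sum of the 6 terms: H(X,Y) = 1.9924 bits

Marginal of X (row sums):
  P(X=0) = 9/32 + 1/32 + 1/8 = 7/16
  P(X=1) = 5/32 + 13/32 + 0 = 9/16
H(X) = -[(7/16)·log₂(7/16) + (9/16)·log₂(9/16)]
  = 0.52178 + 0.46692 = 0.9887 bits

H(Y|X) = H(X,Y) - H(X) = 1.9924 - 0.9887 = 1.0037 bits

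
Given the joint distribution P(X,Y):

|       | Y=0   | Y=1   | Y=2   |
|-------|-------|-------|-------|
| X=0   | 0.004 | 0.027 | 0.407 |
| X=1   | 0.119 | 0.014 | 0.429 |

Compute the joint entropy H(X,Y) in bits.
1.6758 bits

H(X,Y) = -Σ_{x,y} P(x,y) log₂ P(x,y). Per-cell terms -P(x,y)·log₂P(x,y):
  X=0: 0.0319, 0.1407, 0.5278
  X=1: 0.3654, 0.0862, 0.5238
Sum of the 6 terms: H(X,Y) = 1.6758 bits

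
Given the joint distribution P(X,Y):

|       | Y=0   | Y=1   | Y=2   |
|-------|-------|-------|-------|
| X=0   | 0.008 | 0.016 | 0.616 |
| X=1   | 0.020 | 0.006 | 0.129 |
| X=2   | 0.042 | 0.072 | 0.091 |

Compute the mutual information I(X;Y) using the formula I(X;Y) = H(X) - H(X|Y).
0.2028 bits

I(X;Y) = H(X) - H(X|Y)

Marginal of X (row sums):
  P(X=0) = 0.008 + 0.016 + 0.616 = 0.640
  P(X=1) = 0.020 + 0.006 + 0.129 = 0.155
  P(X=2) = 0.042 + 0.072 + 0.091 = 0.205
H(X) = -[0.640·log₂(0.640) + 0.155·log₂(0.155) + 0.205·log₂(0.205)]
  = 0.41207 + 0.41690 + 0.46869 = 1.29766 bits

Marginal of Y (column sums):
  P(Y=0) = 0.008 + 0.020 + 0.042 = 0.070
  P(Y=1) = 0.016 + 0.006 + 0.072 = 0.094
  P(Y=2) = 0.616 + 0.129 + 0.091 = 0.836
H(X|Y) = Σ_y P(y)·H(X|Y=y):
  Y=0: P(Y=0) = 0.070, P(X|Y=0) = (4/35, 2/7, 3/5) → H(X|Y=0) = 1.31620
  Y=1: P(Y=1) = 0.094, P(X|Y=1) = (8/47, 3/47, 36/47) → H(X|Y=1) = 0.98284
  Y=2: P(Y=2) = 0.836, P(X|Y=2) = (14/19, 129/836, 91/836) → H(X|Y=2) = 1.08894
H(X|Y) = 0.070·1.31620 + 0.094·0.98284 + 0.836·1.08894 = 1.09487 bits

I(X;Y) = H(X) - H(X|Y) = 1.29766 - 1.09487 = 0.2028 bits

Cross-check via I(X;Y) = H(X) + H(Y) - H(X,Y): computing H(Y) from the column sums and H(X,Y) from the 9 cells in the same way gives H(Y) = 0.80525 bits and H(X,Y) = 1.90013 bits, so
I(X;Y) = 1.29766 + 0.80525 - 1.90013 = 0.2028 bits ✓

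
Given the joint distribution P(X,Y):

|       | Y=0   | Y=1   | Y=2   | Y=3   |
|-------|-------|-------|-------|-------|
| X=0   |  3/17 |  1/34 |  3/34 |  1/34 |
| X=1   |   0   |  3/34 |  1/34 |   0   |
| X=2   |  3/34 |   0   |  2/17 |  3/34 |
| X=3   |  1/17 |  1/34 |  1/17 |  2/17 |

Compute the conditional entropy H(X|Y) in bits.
1.5398 bits

H(X|Y) = H(X,Y) - H(Y)

H(X,Y) = -Σ_{x,y} P(x,y) log₂ P(x,y). Per-cell terms -P(x,y)·log₂P(x,y):
  X=0: 0.4416177, 0.1496313, 0.3090441, 0.1496313
  X=1: 0.0000000, 0.3090441, 0.1496313, 0.0000000
  X=2: 0.3090441, 0.0000000, 0.3632309, 0.3090441
  X=3: 0.2404390, 0.1496313, 0.2404390, 0.3632309
  (cells with P = 0 contribute 0)
Sum of the 16 terms: H(X,Y) = 3.483659 bits

Marginal of Y (column sums):
  P(Y=0) = 3/17 + 0 + 3/34 + 1/17 = 11/34
  P(Y=1) = 1/34 + 3/34 + 0 + 1/34 = 5/34
  P(Y=2) = 3/34 + 1/34 + 2/17 + 1/17 = 5/17
  P(Y=3) = 1/34 + 0 + 3/34 + 2/17 = 4/17
H(Y) = -[(11/34)·log₂(11/34) + (5/34)·log₂(5/34) + (5/17)·log₂(5/17) + (4/17)·log₂(4/17)]
  = 0.5267160 + 0.4066963 + 0.5192749 + 0.4911677 = 1.943855 bits

H(X|Y) = H(X,Y) - H(Y) = 3.483659 - 1.943855 = 1.5398 bits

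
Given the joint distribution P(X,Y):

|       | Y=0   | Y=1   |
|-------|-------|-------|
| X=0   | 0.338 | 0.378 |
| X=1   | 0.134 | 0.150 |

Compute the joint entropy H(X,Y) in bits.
1.8586 bits

H(X,Y) = -Σ_{x,y} P(x,y) log₂ P(x,y). Per-cell terms -P(x,y)·log₂P(x,y):
  X=0: 0.52894, 0.53054
  X=1: 0.38856, 0.41054
Sum of the 4 terms: H(X,Y) = 1.8586 bits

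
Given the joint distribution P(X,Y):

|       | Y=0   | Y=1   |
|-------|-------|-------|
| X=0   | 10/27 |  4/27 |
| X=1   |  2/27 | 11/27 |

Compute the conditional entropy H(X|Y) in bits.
0.7537 bits

H(X|Y) = H(X,Y) - H(Y)

H(X,Y) = -Σ_{x,y} P(x,y) log₂ P(x,y). Per-cell terms -P(x,y)·log₂P(x,y):
  X=0: 0.53073, 0.40813
  X=1: 0.27814, 0.52778
Sum of the 4 terms: H(X,Y) = 1.7448 bits

Marginal of Y (column sums):
  P(Y=0) = 10/27 + 2/27 = 4/9
  P(Y=1) = 4/27 + 11/27 = 5/9
H(Y) = -[(4/9)·log₂(4/9) + (5/9)·log₂(5/9)]
  = 0.51997 + 0.47111 = 0.9911 bits

H(X|Y) = H(X,Y) - H(Y) = 1.7448 - 0.9911 = 0.7537 bits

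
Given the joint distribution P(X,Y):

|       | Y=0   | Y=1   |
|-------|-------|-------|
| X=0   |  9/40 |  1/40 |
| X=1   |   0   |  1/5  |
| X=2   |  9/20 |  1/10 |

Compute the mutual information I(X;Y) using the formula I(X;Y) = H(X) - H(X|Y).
0.4163 bits

I(X;Y) = H(X) - H(X|Y)

Marginal of X (row sums):
  P(X=0) = 9/40 + 1/40 = 1/4
  P(X=1) = 0 + 1/5 = 1/5
  P(X=2) = 9/20 + 1/10 = 11/20
H(X) = -[(1/4)·log₂(1/4) + (1/5)·log₂(1/5) + (11/20)·log₂(11/20)]
  = 0.5000 + 0.4644 + 0.4744 = 1.4388 bits

Marginal of Y (column sums):
  P(Y=0) = 9/40 + 0 + 9/20 = 27/40
  P(Y=1) = 1/40 + 1/5 + 1/10 = 13/40
H(X|Y) = Σ_y P(y)·H(X|Y=y):
  Y=0: P(Y=0) = 27/40, P(X|Y=0) = (1/3, 0, 2/3) → H(X|Y=0) = 0.9183
  Y=1: P(Y=1) = 13/40, P(X|Y=1) = (1/13, 8/13, 4/13) → H(X|Y=1) = 1.2389
H(X|Y) = (27/40)·0.9183 + (13/40)·1.2389 = 1.0225 bits

I(X;Y) = H(X) - H(X|Y) = 1.4388 - 1.0225 = 0.4163 bits

Cross-check via I(X;Y) = H(X) + H(Y) - H(X,Y): computing H(Y) from the column sums and H(X,Y) from the 6 cells in the same way gives H(Y) = 0.9097 bits and H(X,Y) = 1.9322 bits, so
I(X;Y) = 1.4388 + 0.9097 - 1.9322 = 0.4163 bits ✓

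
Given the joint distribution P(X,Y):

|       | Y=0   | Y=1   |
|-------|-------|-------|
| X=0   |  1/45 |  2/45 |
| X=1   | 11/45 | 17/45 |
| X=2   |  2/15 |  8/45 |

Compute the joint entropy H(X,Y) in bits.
2.1796 bits

H(X,Y) = -Σ_{x,y} P(x,y) log₂ P(x,y). Per-cell terms -P(x,y)·log₂P(x,y):
  X=0: 0.12204, 0.19964
  X=1: 0.49681, 0.53055
  X=2: 0.38759, 0.44300
Sum of the 6 terms: H(X,Y) = 2.1796 bits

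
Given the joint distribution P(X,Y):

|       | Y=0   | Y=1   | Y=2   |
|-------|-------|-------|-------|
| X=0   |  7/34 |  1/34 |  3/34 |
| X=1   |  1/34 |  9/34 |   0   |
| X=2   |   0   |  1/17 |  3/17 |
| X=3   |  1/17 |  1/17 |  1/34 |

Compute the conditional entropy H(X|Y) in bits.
1.3322 bits

H(X|Y) = H(X,Y) - H(Y)

H(X,Y) = -Σ_{x,y} P(x,y) log₂ P(x,y). Per-cell terms -P(x,y)·log₂P(x,y):
  X=0: 0.469434, 0.149631, 0.309044
  X=1: 0.149631, 0.507584, 0.000000
  X=2: 0.000000, 0.240439, 0.441618
  X=3: 0.240439, 0.240439, 0.149631
  (cells with P = 0 contribute 0)
Sum of the 12 terms: H(X,Y) = 2.89789 bits

Marginal of Y (column sums):
  P(Y=0) = 7/34 + 1/34 + 0 + 1/17 = 5/17
  P(Y=1) = 1/34 + 9/34 + 1/17 + 1/17 = 7/17
  P(Y=2) = 3/34 + 0 + 3/17 + 1/34 = 5/17
H(Y) = -[(5/17)·log₂(5/17) + (7/17)·log₂(7/17) + (5/17)·log₂(5/17)]
  = 0.519275 + 0.527103 + 0.519275 = 1.56565 bits

H(X|Y) = H(X,Y) - H(Y) = 2.89789 - 1.56565 = 1.3322 bits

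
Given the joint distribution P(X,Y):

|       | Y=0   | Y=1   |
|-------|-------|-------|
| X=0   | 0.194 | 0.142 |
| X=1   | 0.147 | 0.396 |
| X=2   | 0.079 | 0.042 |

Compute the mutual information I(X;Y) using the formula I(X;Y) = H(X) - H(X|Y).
0.0811 bits

I(X;Y) = H(X) - H(X|Y)

Marginal of X (row sums):
  P(X=0) = 0.194 + 0.142 = 0.336
  P(X=1) = 0.147 + 0.396 = 0.543
  P(X=2) = 0.079 + 0.042 = 0.121
H(X) = -[0.336·log₂(0.336) + 0.543·log₂(0.543) + 0.121·log₂(0.121)]
  = 0.52868 + 0.47837 + 0.36868 = 1.3757 bits

Marginal of Y (column sums):
  P(Y=0) = 0.194 + 0.147 + 0.079 = 0.420
  P(Y=1) = 0.142 + 0.396 + 0.042 = 0.580
H(X|Y) = Σ_y P(y)·H(X|Y=y):
  Y=0: P(Y=0) = 0.420, P(X|Y=0) = (97/210, 7/20, 79/420) → H(X|Y=0) = 1.49821
  Y=1: P(Y=1) = 0.580, P(X|Y=1) = (71/290, 99/145, 21/290) → H(X|Y=1) = 1.14721
H(X|Y) = 0.420·1.49821 + 0.580·1.14721 = 1.2946 bits

I(X;Y) = H(X) - H(X|Y) = 1.3757 - 1.2946 = 0.0811 bits

Cross-check via I(X;Y) = H(X) + H(Y) - H(X,Y): computing H(Y) from the column sums and H(X,Y) from the 6 cells in the same way gives H(Y) = 0.9815 bits and H(X,Y) = 2.2761 bits, so
I(X;Y) = 1.3757 + 0.9815 - 2.2761 = 0.0811 bits ✓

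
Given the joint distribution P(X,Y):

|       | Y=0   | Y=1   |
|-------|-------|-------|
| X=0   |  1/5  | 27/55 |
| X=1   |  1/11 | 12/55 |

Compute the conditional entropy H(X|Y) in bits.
0.8921 bits

H(X|Y) = H(X,Y) - H(Y)

H(X,Y) = -Σ_{x,y} P(x,y) log₂ P(x,y). Per-cell terms -P(x,y)·log₂P(x,y):
  X=0: 0.4644, 0.5039
  X=1: 0.3145, 0.4792
Sum of the 4 terms: H(X,Y) = 1.7620 bits

Marginal of Y (column sums):
  P(Y=0) = 1/5 + 1/11 = 16/55
  P(Y=1) = 27/55 + 12/55 = 39/55
H(Y) = -[(16/55)·log₂(16/55) + (39/55)·log₂(39/55)]
  = 0.5182 + 0.3517 = 0.8699 bits

H(X|Y) = H(X,Y) - H(Y) = 1.7620 - 0.8699 = 0.8921 bits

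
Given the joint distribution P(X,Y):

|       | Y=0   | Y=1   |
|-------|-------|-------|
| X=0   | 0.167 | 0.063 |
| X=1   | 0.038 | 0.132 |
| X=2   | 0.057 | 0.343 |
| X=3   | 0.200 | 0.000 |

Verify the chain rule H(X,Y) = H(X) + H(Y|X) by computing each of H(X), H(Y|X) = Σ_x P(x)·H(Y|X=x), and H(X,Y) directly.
H(X) = 1.9154 bits, H(Y|X) = 0.5614 bits, H(X,Y) = 2.4768 bits

Marginal of X (row sums):
  P(X=0) = 0.167 + 0.063 = 0.230
  P(X=1) = 0.038 + 0.132 = 0.170
  P(X=2) = 0.057 + 0.343 = 0.400
  P(X=3) = 0.200 + 0.000 = 0.200
H(X) = -[0.230·log₂(0.230) + 0.170·log₂(0.170) + 0.400·log₂(0.400) + 0.200·log₂(0.200)]
  = 0.487668 + 0.434587 + 0.528771 + 0.464386 = 1.9154 bits

H(Y|X) = Σ_x P(x)·H(Y|X=x):
  X=0: P(X=0) = 0.230, P(Y|X=0) = (167/230, 63/230) → H(Y|X=0) = 0.847024
  X=1: P(X=1) = 0.170, P(Y|X=1) = (19/85, 66/85) → H(Y|X=1) = 0.766560
  X=2: P(X=2) = 0.400, P(Y|X=2) = (57/400, 343/400) → H(Y|X=2) = 0.590749
  X=3: P(X=3) = 0.200, P(Y|X=3) = (1, 0) → H(Y|X=3) = 0.000000
H(Y|X) = 0.230·0.847024 + 0.170·0.766560 + 0.400·0.590749 + 0.200·0.000000 = 0.5614 bits

H(X,Y) = -Σ_{x,y} P(x,y) log₂ P(x,y). Per-cell terms -P(x,y)·log₂P(x,y):
  X=0: 0.431207, 0.251276
  X=1: 0.179279, 0.385624
  X=2: 0.235575, 0.529496
  X=3: 0.464386, 0.000000
  (cells with P = 0 contribute 0)
Sum of the 8 terms: H(X,Y) = 2.4768 bits

Chain rule check:
  H(X) + H(Y|X) = 1.9154 + 0.5614 = 2.4768 bits
  H(X,Y) = 2.4768 bits
✓ Chain rule verified.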